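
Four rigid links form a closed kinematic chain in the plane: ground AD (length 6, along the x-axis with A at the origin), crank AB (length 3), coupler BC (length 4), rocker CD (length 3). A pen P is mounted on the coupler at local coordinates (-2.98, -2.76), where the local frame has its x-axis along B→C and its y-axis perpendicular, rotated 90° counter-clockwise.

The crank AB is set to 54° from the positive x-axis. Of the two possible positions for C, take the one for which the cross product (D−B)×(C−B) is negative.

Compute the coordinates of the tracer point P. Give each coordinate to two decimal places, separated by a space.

A=(0,0), D=(6.00,0)
B = A + 3.00·(cos54°, sin54°) = (1.7634, 2.4271)
|BD| = 4.8826
circle(B,4.00) ∩ circle(D,3.00): a=3.1581, h=2.4548
  candidates: C₊=(5.7239,2.9873) cross=11.986; C₋=(3.2834,-1.2729) cross=-11.986
  mode - wants cross < 0 → take C=(3.2834,-1.2729) (cross=-11.986)
ex = (C−B)/|BC| = (0.3800,-0.9250); ey = (0.9250,0.3800)
P = B + -2.98·ex + -2.76·ey = (-1.9220,4.1346)

-1.92 4.13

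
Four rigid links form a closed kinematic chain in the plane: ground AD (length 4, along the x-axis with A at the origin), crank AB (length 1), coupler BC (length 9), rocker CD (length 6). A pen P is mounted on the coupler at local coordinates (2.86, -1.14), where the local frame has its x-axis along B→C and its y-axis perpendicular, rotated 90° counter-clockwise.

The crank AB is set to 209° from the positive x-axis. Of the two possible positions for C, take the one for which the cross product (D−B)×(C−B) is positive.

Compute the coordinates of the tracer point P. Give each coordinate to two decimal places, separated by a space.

A=(0,0), D=(4.00,0)
B = A + 1.00·(cos209°, sin209°) = (-0.8746, -0.4848)
|BD| = 4.8987
circle(B,9.00) ∩ circle(D,6.00): a=7.0424, h=5.6040
  candidates: C₊=(5.5786,5.7886) cross=27.452; C₋=(6.6878,-5.3643) cross=-27.452
  mode + wants cross > 0 → take C=(5.5786,5.7886) (cross=27.452)
ex = (C−B)/|BC| = (0.7170,0.6970); ey = (-0.6970,0.7170)
P = B + 2.86·ex + -1.14·ey = (1.9707,0.6913)

1.97 0.69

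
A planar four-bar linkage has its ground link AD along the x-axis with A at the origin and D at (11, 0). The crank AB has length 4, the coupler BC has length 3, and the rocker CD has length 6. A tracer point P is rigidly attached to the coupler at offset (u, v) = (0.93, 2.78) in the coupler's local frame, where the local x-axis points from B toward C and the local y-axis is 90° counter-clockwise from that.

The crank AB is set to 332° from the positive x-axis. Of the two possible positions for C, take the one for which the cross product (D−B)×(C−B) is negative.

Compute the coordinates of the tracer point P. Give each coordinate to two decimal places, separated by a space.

5.78 0.01

A=(0,0), D=(11.00,0)
B = A + 4.00·(cos332°, sin332°) = (3.5318, -1.8779)
|BD| = 7.7007
circle(B,3.00) ∩ circle(D,6.00): a=2.0973, h=2.1451
  candidates: C₊=(5.0426,0.7139) cross=16.519; C₋=(6.0888,-3.4468) cross=-16.519
  mode - wants cross < 0 → take C=(6.0888,-3.4468) (cross=-16.519)
ex = (C−B)/|BC| = (0.8523,-0.5230); ey = (0.5230,0.8523)
P = B + 0.93·ex + 2.78·ey = (5.7783,0.0053)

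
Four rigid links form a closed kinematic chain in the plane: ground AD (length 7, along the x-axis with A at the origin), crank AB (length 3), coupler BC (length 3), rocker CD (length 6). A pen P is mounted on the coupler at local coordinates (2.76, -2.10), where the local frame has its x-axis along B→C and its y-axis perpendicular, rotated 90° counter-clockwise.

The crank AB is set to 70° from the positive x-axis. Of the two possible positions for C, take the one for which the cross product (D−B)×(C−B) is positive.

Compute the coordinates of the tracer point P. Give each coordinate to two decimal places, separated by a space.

4.49 2.98

A=(0,0), D=(7.00,0)
B = A + 3.00·(cos70°, sin70°) = (1.0261, 2.8191)
|BD| = 6.6057
circle(B,3.00) ∩ circle(D,6.00): a=1.2592, h=2.7230
  candidates: C₊=(3.3269,4.7443) cross=17.987; C₋=(1.0027,-0.1808) cross=-17.987
  mode + wants cross > 0 → take C=(3.3269,4.7443) (cross=17.987)
ex = (C−B)/|BC| = (0.7669,0.6417); ey = (-0.6417,0.7669)
P = B + 2.76·ex + -2.10·ey = (4.4904,2.9797)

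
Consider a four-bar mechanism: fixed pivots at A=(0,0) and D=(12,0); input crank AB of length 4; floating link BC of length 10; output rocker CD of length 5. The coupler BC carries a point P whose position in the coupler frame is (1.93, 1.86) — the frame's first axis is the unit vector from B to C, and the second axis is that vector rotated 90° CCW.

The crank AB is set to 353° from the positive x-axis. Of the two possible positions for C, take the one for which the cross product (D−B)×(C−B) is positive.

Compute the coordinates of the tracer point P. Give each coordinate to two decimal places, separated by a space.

4.57 2.13

A=(0,0), D=(12.00,0)
B = A + 4.00·(cos353°, sin353°) = (3.9702, -0.4875)
|BD| = 8.0446
circle(B,10.00) ∩ circle(D,5.00): a=8.6838, h=4.9590
  candidates: C₊=(12.3375,4.9886) cross=39.893; C₋=(12.9385,-4.9111) cross=-39.893
  mode + wants cross > 0 → take C=(12.3375,4.9886) (cross=39.893)
ex = (C−B)/|BC| = (0.8367,0.5476); ey = (-0.5476,0.8367)
P = B + 1.93·ex + 1.86·ey = (4.5665,2.1257)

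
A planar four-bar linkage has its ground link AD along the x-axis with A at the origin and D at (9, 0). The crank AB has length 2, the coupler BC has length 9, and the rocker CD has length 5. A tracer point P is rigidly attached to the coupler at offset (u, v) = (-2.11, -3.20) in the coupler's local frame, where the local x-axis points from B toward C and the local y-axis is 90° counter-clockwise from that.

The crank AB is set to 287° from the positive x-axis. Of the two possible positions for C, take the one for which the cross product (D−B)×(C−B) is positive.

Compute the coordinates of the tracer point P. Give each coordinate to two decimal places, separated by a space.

A=(0,0), D=(9.00,0)
B = A + 2.00·(cos287°, sin287°) = (0.5847, -1.9126)
|BD| = 8.6299
circle(B,9.00) ∩ circle(D,5.00): a=7.5595, h=4.8841
  candidates: C₊=(6.8738,4.5254) cross=42.149; C₋=(9.0387,-4.9999) cross=-42.149
  mode + wants cross > 0 → take C=(6.8738,4.5254) (cross=42.149)
ex = (C−B)/|BC| = (0.6988,0.7153); ey = (-0.7153,0.6988)
P = B + -2.11·ex + -3.20·ey = (1.3994,-5.6581)

1.40 -5.66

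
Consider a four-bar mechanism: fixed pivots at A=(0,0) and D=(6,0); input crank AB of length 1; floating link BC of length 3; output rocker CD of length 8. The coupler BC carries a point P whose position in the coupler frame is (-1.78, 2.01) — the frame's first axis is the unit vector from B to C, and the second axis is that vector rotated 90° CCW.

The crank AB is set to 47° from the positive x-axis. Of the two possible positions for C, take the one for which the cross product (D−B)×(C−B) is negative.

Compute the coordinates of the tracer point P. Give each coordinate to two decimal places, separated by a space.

A=(0,0), D=(6.00,0)
B = A + 1.00·(cos47°, sin47°) = (0.6820, 0.7314)
|BD| = 5.3681
circle(B,3.00) ∩ circle(D,8.00): a=-2.4389, h=1.7470
  candidates: C₊=(-1.4961,2.7943) cross=9.378; C₋=(-1.9721,-0.6671) cross=-9.378
  mode - wants cross < 0 → take C=(-1.9721,-0.6671) (cross=-9.378)
ex = (C−B)/|BC| = (-0.8847,-0.4661); ey = (0.4661,-0.8847)
P = B + -1.78·ex + 2.01·ey = (3.1937,-0.2172)

3.19 -0.22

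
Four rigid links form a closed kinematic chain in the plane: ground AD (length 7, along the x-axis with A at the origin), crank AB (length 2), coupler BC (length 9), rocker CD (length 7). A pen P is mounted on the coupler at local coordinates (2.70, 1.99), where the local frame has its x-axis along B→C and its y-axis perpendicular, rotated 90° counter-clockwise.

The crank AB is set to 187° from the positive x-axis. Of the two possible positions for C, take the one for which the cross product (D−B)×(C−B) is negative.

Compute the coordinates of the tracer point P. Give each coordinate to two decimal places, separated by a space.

A=(0,0), D=(7.00,0)
B = A + 2.00·(cos187°, sin187°) = (-1.9851, -0.2437)
|BD| = 8.9884
circle(B,9.00) ∩ circle(D,7.00): a=6.2743, h=6.4524
  candidates: C₊=(4.1119,6.3764) cross=57.997; C₋=(4.4618,-6.5236) cross=-57.997
  mode - wants cross < 0 → take C=(4.4618,-6.5236) (cross=-57.997)
ex = (C−B)/|BC| = (0.7163,-0.6978); ey = (0.6978,0.7163)
P = B + 2.70·ex + 1.99·ey = (1.3375,-0.7022)

1.34 -0.70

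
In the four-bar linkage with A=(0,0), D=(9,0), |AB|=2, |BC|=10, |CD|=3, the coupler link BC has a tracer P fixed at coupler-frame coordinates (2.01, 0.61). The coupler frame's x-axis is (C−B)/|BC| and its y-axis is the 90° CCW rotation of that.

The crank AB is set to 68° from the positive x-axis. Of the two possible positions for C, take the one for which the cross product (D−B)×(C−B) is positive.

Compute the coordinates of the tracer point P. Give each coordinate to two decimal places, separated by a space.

A=(0,0), D=(9.00,0)
B = A + 2.00·(cos68°, sin68°) = (0.7492, 1.8544)
|BD| = 8.4566
circle(B,10.00) ∩ circle(D,3.00): a=9.6087, h=2.7700
  candidates: C₊=(10.7315,2.4499) cross=23.424; C₋=(9.5167,-2.9552) cross=-23.424
  mode + wants cross > 0 → take C=(10.7315,2.4499) (cross=23.424)
ex = (C−B)/|BC| = (0.9982,0.0596); ey = (-0.0596,0.9982)
P = B + 2.01·ex + 0.61·ey = (2.7193,2.5830)

2.72 2.58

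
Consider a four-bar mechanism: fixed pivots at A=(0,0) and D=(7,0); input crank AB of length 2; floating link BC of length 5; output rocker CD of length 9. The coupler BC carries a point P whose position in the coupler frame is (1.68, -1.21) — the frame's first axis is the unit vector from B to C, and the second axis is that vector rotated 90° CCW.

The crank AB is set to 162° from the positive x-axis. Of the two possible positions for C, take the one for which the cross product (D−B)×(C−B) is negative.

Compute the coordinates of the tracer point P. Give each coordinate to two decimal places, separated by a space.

-2.76 -1.27

A=(0,0), D=(7.00,0)
B = A + 2.00·(cos162°, sin162°) = (-1.9021, 0.6180)
|BD| = 8.9235
circle(B,5.00) ∩ circle(D,9.00): a=1.3240, h=4.8215
  candidates: C₊=(-0.2474,5.3363) cross=43.025; C₋=(-0.9152,-4.2836) cross=-43.025
  mode - wants cross < 0 → take C=(-0.9152,-4.2836) (cross=-43.025)
ex = (C−B)/|BC| = (0.1974,-0.9803); ey = (0.9803,0.1974)
P = B + 1.68·ex + -1.21·ey = (-2.7567,-1.2677)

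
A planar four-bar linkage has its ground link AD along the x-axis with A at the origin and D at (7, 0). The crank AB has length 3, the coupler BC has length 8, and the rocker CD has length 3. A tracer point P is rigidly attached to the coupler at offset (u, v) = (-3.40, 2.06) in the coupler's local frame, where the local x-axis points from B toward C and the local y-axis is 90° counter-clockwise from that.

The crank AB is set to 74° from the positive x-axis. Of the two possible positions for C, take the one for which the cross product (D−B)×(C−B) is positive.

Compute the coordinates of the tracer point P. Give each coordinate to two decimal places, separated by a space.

-2.44 5.15

A=(0,0), D=(7.00,0)
B = A + 3.00·(cos74°, sin74°) = (0.8269, 2.8838)
|BD| = 6.8135
circle(B,8.00) ∩ circle(D,3.00): a=7.4429, h=2.9332
  candidates: C₊=(8.8117,2.3912) cross=19.985; C₋=(6.3288,-2.9239) cross=-19.985
  mode + wants cross > 0 → take C=(8.8117,2.3912) (cross=19.985)
ex = (C−B)/|BC| = (0.9981,-0.0616); ey = (0.0616,0.9981)
P = B + -3.40·ex + 2.06·ey = (-2.4398,5.1492)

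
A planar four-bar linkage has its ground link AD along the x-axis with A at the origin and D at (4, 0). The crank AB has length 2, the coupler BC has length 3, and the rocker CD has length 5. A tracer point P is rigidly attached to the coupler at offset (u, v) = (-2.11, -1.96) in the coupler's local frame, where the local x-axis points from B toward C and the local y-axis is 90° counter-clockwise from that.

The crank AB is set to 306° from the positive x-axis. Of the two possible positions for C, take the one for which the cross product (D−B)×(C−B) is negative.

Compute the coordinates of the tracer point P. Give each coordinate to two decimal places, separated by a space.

A=(0,0), D=(4.00,0)
B = A + 2.00·(cos306°, sin306°) = (1.1756, -1.6180)
|BD| = 3.2551
circle(B,3.00) ∩ circle(D,5.00): a=-0.8302, h=2.8828
  candidates: C₊=(-0.9778,0.4708) cross=9.384; C₋=(1.8882,-4.5322) cross=-9.384
  mode - wants cross < 0 → take C=(1.8882,-4.5322) (cross=-9.384)
ex = (C−B)/|BC| = (0.2376,-0.9714); ey = (0.9714,0.2376)
P = B + -2.11·ex + -1.96·ey = (-1.2296,-0.0340)

-1.23 -0.03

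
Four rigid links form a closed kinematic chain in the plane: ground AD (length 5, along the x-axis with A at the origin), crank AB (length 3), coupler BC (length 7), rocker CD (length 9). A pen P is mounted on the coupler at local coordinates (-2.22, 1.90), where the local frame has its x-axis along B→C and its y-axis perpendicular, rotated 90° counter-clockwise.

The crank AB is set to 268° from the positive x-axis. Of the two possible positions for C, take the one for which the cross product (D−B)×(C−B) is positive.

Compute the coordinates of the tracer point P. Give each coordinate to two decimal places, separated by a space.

A=(0,0), D=(5.00,0)
B = A + 3.00·(cos268°, sin268°) = (-0.1047, -2.9982)
|BD| = 5.9200
circle(B,7.00) ∩ circle(D,9.00): a=0.2573, h=6.9953
  candidates: C₊=(-3.4255,3.1640) cross=41.412; C₋=(3.6599,-8.8997) cross=-41.412
  mode + wants cross > 0 → take C=(-3.4255,3.1640) (cross=41.412)
ex = (C−B)/|BC| = (-0.4744,0.8803); ey = (-0.8803,-0.4744)
P = B + -2.22·ex + 1.90·ey = (-0.7241,-5.8538)

-0.72 -5.85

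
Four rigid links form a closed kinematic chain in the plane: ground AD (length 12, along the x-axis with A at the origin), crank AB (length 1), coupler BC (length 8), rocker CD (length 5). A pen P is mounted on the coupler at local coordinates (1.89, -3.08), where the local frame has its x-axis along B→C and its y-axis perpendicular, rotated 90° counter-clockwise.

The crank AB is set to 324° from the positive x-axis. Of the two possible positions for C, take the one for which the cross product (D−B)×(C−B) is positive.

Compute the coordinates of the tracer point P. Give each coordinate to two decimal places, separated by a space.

A=(0,0), D=(12.00,0)
B = A + 1.00·(cos324°, sin324°) = (0.8090, -0.5878)
|BD| = 11.2064
circle(B,8.00) ∩ circle(D,5.00): a=7.3433, h=3.1743
  candidates: C₊=(7.9757,2.9673) cross=35.573; C₋=(8.3087,-3.3726) cross=-35.573
  mode + wants cross > 0 → take C=(7.9757,2.9673) (cross=35.573)
ex = (C−B)/|BC| = (0.8958,0.4444); ey = (-0.4444,0.8958)
P = B + 1.89·ex + -3.08·ey = (3.8709,-2.5071)

3.87 -2.51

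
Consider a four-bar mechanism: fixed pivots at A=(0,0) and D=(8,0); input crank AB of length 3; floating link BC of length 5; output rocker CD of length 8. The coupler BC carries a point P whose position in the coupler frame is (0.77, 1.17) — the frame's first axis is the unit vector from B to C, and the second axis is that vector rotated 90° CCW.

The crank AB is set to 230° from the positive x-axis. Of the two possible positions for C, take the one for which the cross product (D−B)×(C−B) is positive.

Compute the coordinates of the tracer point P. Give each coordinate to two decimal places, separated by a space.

-2.63 -1.09

A=(0,0), D=(8.00,0)
B = A + 3.00·(cos230°, sin230°) = (-1.9284, -2.2981)
|BD| = 10.1909
circle(B,5.00) ∩ circle(D,8.00): a=3.1820, h=3.8568
  candidates: C₊=(0.3019,2.1769) cross=39.304; C₋=(2.0414,-5.3381) cross=-39.304
  mode + wants cross > 0 → take C=(0.3019,2.1769) (cross=39.304)
ex = (C−B)/|BC| = (0.4460,0.8950); ey = (-0.8950,0.4460)
P = B + 0.77·ex + 1.17·ey = (-2.6321,-1.0871)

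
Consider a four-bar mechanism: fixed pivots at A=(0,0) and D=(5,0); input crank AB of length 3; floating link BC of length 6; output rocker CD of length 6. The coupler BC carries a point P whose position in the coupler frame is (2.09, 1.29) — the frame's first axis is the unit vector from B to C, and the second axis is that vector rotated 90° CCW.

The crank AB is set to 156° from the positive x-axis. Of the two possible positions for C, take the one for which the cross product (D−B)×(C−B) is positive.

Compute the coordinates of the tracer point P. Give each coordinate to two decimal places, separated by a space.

-1.98 3.56

A=(0,0), D=(5.00,0)
B = A + 3.00·(cos156°, sin156°) = (-2.7406, 1.2202)
|BD| = 7.8362
circle(B,6.00) ∩ circle(D,6.00): a=3.9181, h=4.5441
  candidates: C₊=(1.8373,5.0987) cross=35.608; C₋=(0.4221,-3.8785) cross=-35.608
  mode + wants cross > 0 → take C=(1.8373,5.0987) (cross=35.608)
ex = (C−B)/|BC| = (0.7630,0.6464); ey = (-0.6464,0.7630)
P = B + 2.09·ex + 1.29·ey = (-1.9799,3.5555)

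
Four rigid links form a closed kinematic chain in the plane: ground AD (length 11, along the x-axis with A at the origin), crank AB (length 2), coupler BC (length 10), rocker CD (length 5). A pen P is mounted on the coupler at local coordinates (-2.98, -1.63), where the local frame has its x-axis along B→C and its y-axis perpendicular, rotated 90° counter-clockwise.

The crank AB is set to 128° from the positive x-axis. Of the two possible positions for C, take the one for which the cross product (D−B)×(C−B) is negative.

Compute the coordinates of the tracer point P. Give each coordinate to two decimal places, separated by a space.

A=(0,0), D=(11.00,0)
B = A + 2.00·(cos128°, sin128°) = (-1.2313, 1.5760)
|BD| = 12.3324
circle(B,10.00) ∩ circle(D,5.00): a=9.2070, h=3.9028
  candidates: C₊=(8.3989,4.2702) cross=48.131; C₋=(7.4014,-3.4713) cross=-48.131
  mode - wants cross < 0 → take C=(7.4014,-3.4713) (cross=-48.131)
ex = (C−B)/|BC| = (0.8633,-0.5047); ey = (0.5047,0.8633)
P = B + -2.98·ex + -1.63·ey = (-4.6266,1.6730)

-4.63 1.67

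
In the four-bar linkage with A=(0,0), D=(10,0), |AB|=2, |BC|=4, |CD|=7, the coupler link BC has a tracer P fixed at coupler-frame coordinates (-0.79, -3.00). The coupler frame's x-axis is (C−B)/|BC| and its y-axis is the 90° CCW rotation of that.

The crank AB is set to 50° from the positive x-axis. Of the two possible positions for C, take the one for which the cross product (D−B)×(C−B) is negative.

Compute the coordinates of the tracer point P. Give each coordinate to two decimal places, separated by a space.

-1.71 0.73

A=(0,0), D=(10.00,0)
B = A + 2.00·(cos50°, sin50°) = (1.2856, 1.5321)
|BD| = 8.8481
circle(B,4.00) ∩ circle(D,7.00): a=2.5592, h=3.0741
  candidates: C₊=(4.3384,4.1167) cross=27.200; C₋=(3.2738,-1.9388) cross=-27.200
  mode - wants cross < 0 → take C=(3.2738,-1.9388) (cross=-27.200)
ex = (C−B)/|BC| = (0.4971,-0.8677); ey = (0.8677,0.4971)
P = B + -0.79·ex + -3.00·ey = (-1.7102,0.7264)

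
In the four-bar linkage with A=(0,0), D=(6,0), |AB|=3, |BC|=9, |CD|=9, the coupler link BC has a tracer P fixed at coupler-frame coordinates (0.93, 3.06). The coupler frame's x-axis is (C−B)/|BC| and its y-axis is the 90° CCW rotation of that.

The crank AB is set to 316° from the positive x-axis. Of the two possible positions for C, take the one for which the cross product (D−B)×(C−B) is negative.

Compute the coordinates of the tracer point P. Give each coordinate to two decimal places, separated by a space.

5.04 -0.70

A=(0,0), D=(6.00,0)
B = A + 3.00·(cos316°, sin316°) = (2.1580, -2.0840)
|BD| = 4.3708
circle(B,9.00) ∩ circle(D,9.00): a=2.1854, h=8.7306
  candidates: C₊=(-0.0837,6.6324) cross=38.160; C₋=(8.2417,-8.7163) cross=-38.160
  mode - wants cross < 0 → take C=(8.2417,-8.7163) (cross=-38.160)
ex = (C−B)/|BC| = (0.6760,-0.7369); ey = (0.7369,0.6760)
P = B + 0.93·ex + 3.06·ey = (5.0417,-0.7009)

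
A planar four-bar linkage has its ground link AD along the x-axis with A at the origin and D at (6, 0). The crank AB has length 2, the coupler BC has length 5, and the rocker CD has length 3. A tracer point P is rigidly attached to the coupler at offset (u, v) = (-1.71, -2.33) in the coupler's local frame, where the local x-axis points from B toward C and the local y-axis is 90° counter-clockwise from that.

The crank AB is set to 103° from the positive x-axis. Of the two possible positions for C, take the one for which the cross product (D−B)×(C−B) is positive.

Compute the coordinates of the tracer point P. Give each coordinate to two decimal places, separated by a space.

-1.84 -0.58

A=(0,0), D=(6.00,0)
B = A + 2.00·(cos103°, sin103°) = (-0.4499, 1.9487)
|BD| = 6.7379
circle(B,5.00) ∩ circle(D,3.00): a=4.5563, h=2.0593
  candidates: C₊=(4.5072,2.6022) cross=13.875; C₋=(3.3160,-1.3403) cross=-13.875
  mode + wants cross > 0 → take C=(4.5072,2.6022) (cross=13.875)
ex = (C−B)/|BC| = (0.9914,0.1307); ey = (-0.1307,0.9914)
P = B + -1.71·ex + -2.33·ey = (-1.8407,-0.5848)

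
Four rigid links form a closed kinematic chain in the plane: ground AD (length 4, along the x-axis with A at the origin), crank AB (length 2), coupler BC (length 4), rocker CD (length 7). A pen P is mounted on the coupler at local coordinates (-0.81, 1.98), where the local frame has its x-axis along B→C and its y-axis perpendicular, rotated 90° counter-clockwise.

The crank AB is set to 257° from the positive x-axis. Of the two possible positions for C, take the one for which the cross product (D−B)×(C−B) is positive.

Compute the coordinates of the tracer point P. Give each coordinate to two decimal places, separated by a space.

A=(0,0), D=(4.00,0)
B = A + 2.00·(cos257°, sin257°) = (-0.4499, -1.9487)
|BD| = 4.8579
circle(B,4.00) ∩ circle(D,7.00): a=-0.9676, h=3.8812
  candidates: C₊=(-2.8932,1.2184) cross=18.855; C₋=(0.2207,-5.8921) cross=-18.855
  mode + wants cross > 0 → take C=(-2.8932,1.2184) (cross=18.855)
ex = (C−B)/|BC| = (-0.6108,0.7918); ey = (-0.7918,-0.6108)
P = B + -0.81·ex + 1.98·ey = (-1.5229,-3.7995)

-1.52 -3.80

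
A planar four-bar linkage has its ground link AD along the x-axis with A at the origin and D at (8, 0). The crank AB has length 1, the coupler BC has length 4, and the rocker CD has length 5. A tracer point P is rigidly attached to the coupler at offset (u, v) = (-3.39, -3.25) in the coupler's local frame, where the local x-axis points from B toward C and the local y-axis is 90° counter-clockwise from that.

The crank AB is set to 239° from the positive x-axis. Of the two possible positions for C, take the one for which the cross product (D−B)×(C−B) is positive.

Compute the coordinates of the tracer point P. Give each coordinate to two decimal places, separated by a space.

A=(0,0), D=(8.00,0)
B = A + 1.00·(cos239°, sin239°) = (-0.5150, -0.8572)
|BD| = 8.5581
circle(B,4.00) ∩ circle(D,5.00): a=3.7532, h=1.3832
  candidates: C₊=(3.0808,0.8950) cross=11.838; C₋=(3.3578,-1.8575) cross=-11.838
  mode + wants cross > 0 → take C=(3.0808,0.8950) (cross=11.838)
ex = (C−B)/|BC| = (0.8989,0.4381); ey = (-0.4381,0.8989)
P = B + -3.39·ex + -3.25·ey = (-2.1388,-5.2637)

-2.14 -5.26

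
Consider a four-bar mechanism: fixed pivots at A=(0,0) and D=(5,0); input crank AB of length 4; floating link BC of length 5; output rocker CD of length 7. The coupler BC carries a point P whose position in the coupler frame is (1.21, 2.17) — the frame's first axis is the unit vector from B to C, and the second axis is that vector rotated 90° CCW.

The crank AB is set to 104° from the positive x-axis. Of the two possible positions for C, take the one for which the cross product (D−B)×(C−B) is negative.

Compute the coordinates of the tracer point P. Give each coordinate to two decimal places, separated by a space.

0.93 2.28

A=(0,0), D=(5.00,0)
B = A + 4.00·(cos104°, sin104°) = (-0.9677, 3.8812)
|BD| = 7.1188
circle(B,5.00) ∩ circle(D,7.00): a=1.8737, h=4.6356
  candidates: C₊=(3.1304,6.7457) cross=33.000; C₋=(-1.9243,-1.0264) cross=-33.000
  mode - wants cross < 0 → take C=(-1.9243,-1.0264) (cross=-33.000)
ex = (C−B)/|BC| = (-0.1913,-0.9815); ey = (0.9815,-0.1913)
P = B + 1.21·ex + 2.17·ey = (0.9307,2.2784)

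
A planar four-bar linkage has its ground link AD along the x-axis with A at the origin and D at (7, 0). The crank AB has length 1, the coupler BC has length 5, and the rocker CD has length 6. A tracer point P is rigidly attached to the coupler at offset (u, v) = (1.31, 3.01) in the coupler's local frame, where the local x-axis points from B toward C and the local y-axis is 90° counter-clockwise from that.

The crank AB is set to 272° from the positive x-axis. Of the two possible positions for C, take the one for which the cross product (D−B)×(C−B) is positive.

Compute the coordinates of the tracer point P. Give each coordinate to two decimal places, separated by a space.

-2.14 1.46

A=(0,0), D=(7.00,0)
B = A + 1.00·(cos272°, sin272°) = (0.0349, -0.9994)
|BD| = 7.0364
circle(B,5.00) ∩ circle(D,6.00): a=2.7366, h=4.1846
  candidates: C₊=(2.1494,3.5315) cross=29.445; C₋=(3.3381,-4.7529) cross=-29.445
  mode + wants cross > 0 → take C=(2.1494,3.5315) (cross=29.445)
ex = (C−B)/|BC| = (0.4229,0.9062); ey = (-0.9062,0.4229)
P = B + 1.31·ex + 3.01·ey = (-2.1387,1.4606)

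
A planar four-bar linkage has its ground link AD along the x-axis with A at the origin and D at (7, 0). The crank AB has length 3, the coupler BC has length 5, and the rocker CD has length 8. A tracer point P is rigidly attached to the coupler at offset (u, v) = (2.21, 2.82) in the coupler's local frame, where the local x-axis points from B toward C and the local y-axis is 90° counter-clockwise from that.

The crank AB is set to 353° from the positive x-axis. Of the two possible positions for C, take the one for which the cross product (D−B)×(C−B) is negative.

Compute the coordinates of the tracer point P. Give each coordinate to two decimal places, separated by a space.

4.37 -3.67

A=(0,0), D=(7.00,0)
B = A + 3.00·(cos353°, sin353°) = (2.9776, -0.3656)
|BD| = 4.0389
circle(B,5.00) ∩ circle(D,8.00): a=-2.8085, h=4.1367
  candidates: C₊=(-0.1938,3.4999) cross=16.708; C₋=(0.5551,-4.7395) cross=-16.708
  mode - wants cross < 0 → take C=(0.5551,-4.7395) (cross=-16.708)
ex = (C−B)/|BC| = (-0.4845,-0.8748); ey = (0.8748,-0.4845)
P = B + 2.21·ex + 2.82·ey = (4.3738,-3.6652)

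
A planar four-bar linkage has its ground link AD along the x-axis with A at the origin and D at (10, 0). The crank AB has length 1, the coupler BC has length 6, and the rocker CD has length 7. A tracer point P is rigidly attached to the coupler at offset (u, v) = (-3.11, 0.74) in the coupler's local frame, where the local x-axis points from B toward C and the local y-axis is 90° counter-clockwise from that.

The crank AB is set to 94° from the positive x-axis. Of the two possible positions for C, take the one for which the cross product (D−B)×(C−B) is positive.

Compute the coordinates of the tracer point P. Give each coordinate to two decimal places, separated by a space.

-3.00 -0.28

A=(0,0), D=(10.00,0)
B = A + 1.00·(cos94°, sin94°) = (-0.0698, 0.9976)
|BD| = 10.1190
circle(B,6.00) ∩ circle(D,7.00): a=4.4172, h=4.0606
  candidates: C₊=(4.7262,4.6029) cross=41.090; C₋=(3.9256,-3.4787) cross=-41.090
  mode + wants cross > 0 → take C=(4.7262,4.6029) (cross=41.090)
ex = (C−B)/|BC| = (0.7993,0.6009); ey = (-0.6009,0.7993)
P = B + -3.11·ex + 0.74·ey = (-3.0003,-0.2797)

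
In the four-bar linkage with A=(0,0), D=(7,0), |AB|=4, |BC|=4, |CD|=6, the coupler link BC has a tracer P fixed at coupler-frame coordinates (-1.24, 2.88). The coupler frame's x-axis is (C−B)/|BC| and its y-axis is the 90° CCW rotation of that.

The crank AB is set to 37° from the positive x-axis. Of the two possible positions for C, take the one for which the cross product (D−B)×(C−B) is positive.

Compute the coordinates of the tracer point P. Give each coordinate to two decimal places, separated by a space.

0.10 2.92

A=(0,0), D=(7.00,0)
B = A + 4.00·(cos37°, sin37°) = (3.1945, 2.4073)
|BD| = 4.5029
circle(B,4.00) ∩ circle(D,6.00): a=0.0307, h=3.9999
  candidates: C₊=(5.3588,5.7712) cross=18.011; C₋=(1.0822,-0.9895) cross=-18.011
  mode + wants cross > 0 → take C=(5.3588,5.7712) (cross=18.011)
ex = (C−B)/|BC| = (0.5411,0.8410); ey = (-0.8410,0.5411)
P = B + -1.24·ex + 2.88·ey = (0.1016,2.9227)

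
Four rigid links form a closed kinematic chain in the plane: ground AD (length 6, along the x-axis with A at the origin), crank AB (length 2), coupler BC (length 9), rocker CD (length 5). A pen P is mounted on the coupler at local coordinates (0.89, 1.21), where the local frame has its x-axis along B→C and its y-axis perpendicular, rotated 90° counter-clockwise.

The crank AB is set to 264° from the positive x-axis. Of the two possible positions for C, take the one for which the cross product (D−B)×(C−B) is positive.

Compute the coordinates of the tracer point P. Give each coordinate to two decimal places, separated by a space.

-0.58 -0.53

A=(0,0), D=(6.00,0)
B = A + 2.00·(cos264°, sin264°) = (-0.2091, -1.9890)
|BD| = 6.5199
circle(B,9.00) ∩ circle(D,5.00): a=7.5545, h=4.8918
  candidates: C₊=(5.4930,4.9742) cross=31.894; C₋=(8.4777,-4.3429) cross=-31.894
  mode + wants cross > 0 → take C=(5.4930,4.9742) (cross=31.894)
ex = (C−B)/|BC| = (0.6336,0.7737); ey = (-0.7737,0.6336)
P = B + 0.89·ex + 1.21·ey = (-0.5814,-0.5339)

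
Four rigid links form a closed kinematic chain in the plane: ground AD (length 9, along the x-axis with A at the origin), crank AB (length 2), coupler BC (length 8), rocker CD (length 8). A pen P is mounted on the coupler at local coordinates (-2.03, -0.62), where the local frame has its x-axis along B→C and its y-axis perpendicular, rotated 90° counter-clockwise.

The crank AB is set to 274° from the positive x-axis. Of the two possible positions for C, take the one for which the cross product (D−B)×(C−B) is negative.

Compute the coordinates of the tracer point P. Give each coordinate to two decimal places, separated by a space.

-1.77 -1.07

A=(0,0), D=(9.00,0)
B = A + 2.00·(cos274°, sin274°) = (0.1395, -1.9951)
|BD| = 9.0823
circle(B,8.00) ∩ circle(D,8.00): a=4.5412, h=6.5862
  candidates: C₊=(3.1230,5.4277) cross=59.818; C₋=(6.0166,-7.4229) cross=-59.818
  mode - wants cross < 0 → take C=(6.0166,-7.4229) (cross=-59.818)
ex = (C−B)/|BC| = (0.7346,-0.6785); ey = (0.6785,0.7346)
P = B + -2.03·ex + -0.62·ey = (-1.7724,-1.0733)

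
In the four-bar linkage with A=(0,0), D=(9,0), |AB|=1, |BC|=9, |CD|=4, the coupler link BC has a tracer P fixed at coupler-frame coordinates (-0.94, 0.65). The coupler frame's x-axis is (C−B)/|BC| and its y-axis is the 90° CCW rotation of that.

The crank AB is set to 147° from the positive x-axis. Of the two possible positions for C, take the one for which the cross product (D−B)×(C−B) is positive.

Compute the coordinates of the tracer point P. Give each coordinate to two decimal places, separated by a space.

A=(0,0), D=(9.00,0)
B = A + 1.00·(cos147°, sin147°) = (-0.8387, 0.5446)
|BD| = 9.8537
circle(B,9.00) ∩ circle(D,4.00): a=8.2251, h=3.6534
  candidates: C₊=(7.5758,3.7379) cross=36.000; C₋=(7.1719,-3.5578) cross=-36.000
  mode + wants cross > 0 → take C=(7.5758,3.7379) (cross=36.000)
ex = (C−B)/|BC| = (0.9349,0.3548); ey = (-0.3548,0.9349)
P = B + -0.94·ex + 0.65·ey = (-1.9481,0.8188)

-1.95 0.82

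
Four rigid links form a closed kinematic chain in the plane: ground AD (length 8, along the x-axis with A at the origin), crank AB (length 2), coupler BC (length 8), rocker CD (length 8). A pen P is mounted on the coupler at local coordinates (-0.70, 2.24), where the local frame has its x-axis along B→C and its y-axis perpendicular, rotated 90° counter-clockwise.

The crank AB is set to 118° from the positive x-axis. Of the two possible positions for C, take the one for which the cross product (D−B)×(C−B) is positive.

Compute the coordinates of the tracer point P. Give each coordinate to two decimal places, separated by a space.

-3.00 2.89

A=(0,0), D=(8.00,0)
B = A + 2.00·(cos118°, sin118°) = (-0.9389, 1.7659)
|BD| = 9.1117
circle(B,8.00) ∩ circle(D,8.00): a=4.5559, h=6.5760
  candidates: C₊=(4.8050,7.3343) cross=59.919; C₋=(2.2561,-5.5684) cross=-59.919
  mode + wants cross > 0 → take C=(4.8050,7.3343) (cross=59.919)
ex = (C−B)/|BC| = (0.7180,0.6961); ey = (-0.6961,0.7180)
P = B + -0.70·ex + 2.24·ey = (-3.0007,2.8870)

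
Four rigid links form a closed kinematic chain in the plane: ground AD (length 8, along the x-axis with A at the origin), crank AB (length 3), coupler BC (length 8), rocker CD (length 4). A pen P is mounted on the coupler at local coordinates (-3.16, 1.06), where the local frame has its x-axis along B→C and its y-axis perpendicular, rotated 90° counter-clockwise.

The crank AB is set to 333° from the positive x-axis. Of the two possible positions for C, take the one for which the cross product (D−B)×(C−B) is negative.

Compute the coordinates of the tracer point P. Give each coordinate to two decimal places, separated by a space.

A=(0,0), D=(8.00,0)
B = A + 3.00·(cos333°, sin333°) = (2.6730, -1.3620)
|BD| = 5.4983
circle(B,8.00) ∩ circle(D,4.00): a=7.1141, h=3.6591
  candidates: C₊=(8.6590,3.9453) cross=20.119; C₋=(10.4718,-3.1449) cross=-20.119
  mode - wants cross < 0 → take C=(10.4718,-3.1449) (cross=-20.119)
ex = (C−B)/|BC| = (0.9749,-0.2229); ey = (0.2229,0.9749)
P = B + -3.16·ex + 1.06·ey = (-0.1713,0.3756)

-0.17 0.38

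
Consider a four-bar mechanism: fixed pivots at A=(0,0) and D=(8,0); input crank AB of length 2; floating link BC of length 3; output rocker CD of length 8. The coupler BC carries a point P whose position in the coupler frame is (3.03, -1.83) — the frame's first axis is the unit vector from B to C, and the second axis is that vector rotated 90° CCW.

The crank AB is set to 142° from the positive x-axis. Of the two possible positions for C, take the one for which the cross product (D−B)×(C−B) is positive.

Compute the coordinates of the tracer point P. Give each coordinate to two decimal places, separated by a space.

1.91 1.86

A=(0,0), D=(8.00,0)
B = A + 2.00·(cos142°, sin142°) = (-1.5760, 1.2313)
|BD| = 9.6549
circle(B,3.00) ∩ circle(D,8.00): a=1.9791, h=2.2546
  candidates: C₊=(0.6745,3.2151) cross=21.768; C₋=(0.0994,-1.2572) cross=-21.768
  mode + wants cross > 0 → take C=(0.6745,3.2151) (cross=21.768)
ex = (C−B)/|BC| = (0.7502,0.6612); ey = (-0.6612,0.7502)
P = B + 3.03·ex + -1.83·ey = (1.9071,1.8621)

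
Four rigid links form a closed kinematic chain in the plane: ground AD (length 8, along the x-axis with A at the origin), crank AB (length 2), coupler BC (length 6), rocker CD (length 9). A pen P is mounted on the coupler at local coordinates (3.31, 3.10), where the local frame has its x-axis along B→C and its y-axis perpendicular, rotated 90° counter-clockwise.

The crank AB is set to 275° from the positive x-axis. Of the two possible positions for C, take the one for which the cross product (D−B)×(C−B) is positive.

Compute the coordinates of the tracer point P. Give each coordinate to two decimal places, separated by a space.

A=(0,0), D=(8.00,0)
B = A + 2.00·(cos275°, sin275°) = (0.1743, -1.9924)
|BD| = 8.0753
circle(B,6.00) ∩ circle(D,9.00): a=1.2514, h=5.8680
  candidates: C₊=(-0.0608,4.0030) cross=47.386; C₋=(2.8348,-7.3703) cross=-47.386
  mode + wants cross > 0 → take C=(-0.0608,4.0030) (cross=47.386)
ex = (C−B)/|BC| = (-0.0392,0.9992); ey = (-0.9992,-0.0392)
P = B + 3.31·ex + 3.10·ey = (-3.0530,1.1936)

-3.05 1.19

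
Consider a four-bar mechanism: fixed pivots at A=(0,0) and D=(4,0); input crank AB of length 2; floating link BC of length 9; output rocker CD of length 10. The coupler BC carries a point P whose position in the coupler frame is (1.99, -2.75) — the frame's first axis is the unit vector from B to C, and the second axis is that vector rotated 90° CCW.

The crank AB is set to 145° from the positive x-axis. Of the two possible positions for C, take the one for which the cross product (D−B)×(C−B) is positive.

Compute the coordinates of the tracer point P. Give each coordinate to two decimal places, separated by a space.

1.62 2.11

A=(0,0), D=(4.00,0)
B = A + 2.00·(cos145°, sin145°) = (-1.6383, 1.1472)
|BD| = 5.7538
circle(B,9.00) ∩ circle(D,10.00): a=1.2258, h=8.9161
  candidates: C₊=(1.3405,9.6399) cross=51.302; C₋=(-2.2147,-7.8344) cross=-51.302
  mode + wants cross > 0 → take C=(1.3405,9.6399) (cross=51.302)
ex = (C−B)/|BC| = (0.3310,0.9436); ey = (-0.9436,0.3310)
P = B + 1.99·ex + -2.75·ey = (1.6154,2.1148)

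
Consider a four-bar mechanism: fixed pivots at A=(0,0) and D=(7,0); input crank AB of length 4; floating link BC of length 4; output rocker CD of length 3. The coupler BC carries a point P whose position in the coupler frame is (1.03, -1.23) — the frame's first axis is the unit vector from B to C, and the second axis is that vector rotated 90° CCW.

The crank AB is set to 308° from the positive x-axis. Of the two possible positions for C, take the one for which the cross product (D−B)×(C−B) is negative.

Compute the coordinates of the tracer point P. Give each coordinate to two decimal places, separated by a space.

3.55 -4.33

A=(0,0), D=(7.00,0)
B = A + 4.00·(cos308°, sin308°) = (2.4626, -3.1520)
|BD| = 5.5248
circle(B,4.00) ∩ circle(D,3.00): a=3.3959, h=2.1137
  candidates: C₊=(4.0457,0.5214) cross=11.678; C₋=(6.4576,-2.9506) cross=-11.678
  mode - wants cross < 0 → take C=(6.4576,-2.9506) (cross=-11.678)
ex = (C−B)/|BC| = (0.9987,0.0504); ey = (-0.0504,0.9987)
P = B + 1.03·ex + -1.23·ey = (3.5533,-4.3286)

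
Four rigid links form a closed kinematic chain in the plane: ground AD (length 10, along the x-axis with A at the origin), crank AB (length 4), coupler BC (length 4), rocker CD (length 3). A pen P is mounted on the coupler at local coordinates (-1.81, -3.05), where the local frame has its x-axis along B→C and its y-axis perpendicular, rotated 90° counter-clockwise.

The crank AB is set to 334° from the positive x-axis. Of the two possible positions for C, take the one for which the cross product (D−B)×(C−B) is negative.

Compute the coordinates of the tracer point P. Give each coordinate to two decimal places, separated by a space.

1.75 -4.79

A=(0,0), D=(10.00,0)
B = A + 4.00·(cos334°, sin334°) = (3.5952, -1.7535)
|BD| = 6.6405
circle(B,4.00) ∩ circle(D,3.00): a=3.8473, h=1.0946
  candidates: C₊=(7.0169,0.3182) cross=7.269; C₋=(7.5950,-1.7933) cross=-7.269
  mode - wants cross < 0 → take C=(7.5950,-1.7933) (cross=-7.269)
ex = (C−B)/|BC| = (1.0000,-0.0100); ey = (0.0100,1.0000)
P = B + -1.81·ex + -3.05·ey = (1.7549,-4.7853)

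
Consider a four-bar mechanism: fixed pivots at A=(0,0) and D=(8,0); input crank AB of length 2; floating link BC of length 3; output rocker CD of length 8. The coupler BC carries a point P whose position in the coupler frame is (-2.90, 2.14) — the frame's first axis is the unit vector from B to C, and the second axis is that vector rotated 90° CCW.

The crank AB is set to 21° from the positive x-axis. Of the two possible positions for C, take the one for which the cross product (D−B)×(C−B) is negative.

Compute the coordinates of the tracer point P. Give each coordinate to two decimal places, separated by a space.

A=(0,0), D=(8.00,0)
B = A + 2.00·(cos21°, sin21°) = (1.8672, 0.7167)
|BD| = 6.1746
circle(B,3.00) ∩ circle(D,8.00): a=-1.3665, h=2.6707
  candidates: C₊=(0.8200,3.5280) cross=16.491; C₋=(0.1999,-1.7773) cross=-16.491
  mode - wants cross < 0 → take C=(0.1999,-1.7773) (cross=-16.491)
ex = (C−B)/|BC| = (-0.5557,-0.8314); ey = (0.8314,-0.5557)
P = B + -2.90·ex + 2.14·ey = (5.2579,1.9384)

5.26 1.94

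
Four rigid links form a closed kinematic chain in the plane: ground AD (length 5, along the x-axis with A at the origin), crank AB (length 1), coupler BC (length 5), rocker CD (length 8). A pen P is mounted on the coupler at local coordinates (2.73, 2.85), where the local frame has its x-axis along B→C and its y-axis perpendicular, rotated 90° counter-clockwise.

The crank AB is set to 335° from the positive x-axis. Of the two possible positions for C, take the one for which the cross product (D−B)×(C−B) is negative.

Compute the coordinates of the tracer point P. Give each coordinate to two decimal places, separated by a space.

A=(0,0), D=(5.00,0)
B = A + 1.00·(cos335°, sin335°) = (0.9063, -0.4226)
|BD| = 4.1154
circle(B,5.00) ∩ circle(D,8.00): a=-2.6805, h=4.2208
  candidates: C₊=(-2.1935,3.5006) cross=17.370; C₋=(-1.3266,-4.8963) cross=-17.370
  mode - wants cross < 0 → take C=(-1.3266,-4.8963) (cross=-17.370)
ex = (C−B)/|BC| = (-0.4466,-0.8947); ey = (0.8947,-0.4466)
P = B + 2.73·ex + 2.85·ey = (2.2372,-4.1380)

2.24 -4.14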